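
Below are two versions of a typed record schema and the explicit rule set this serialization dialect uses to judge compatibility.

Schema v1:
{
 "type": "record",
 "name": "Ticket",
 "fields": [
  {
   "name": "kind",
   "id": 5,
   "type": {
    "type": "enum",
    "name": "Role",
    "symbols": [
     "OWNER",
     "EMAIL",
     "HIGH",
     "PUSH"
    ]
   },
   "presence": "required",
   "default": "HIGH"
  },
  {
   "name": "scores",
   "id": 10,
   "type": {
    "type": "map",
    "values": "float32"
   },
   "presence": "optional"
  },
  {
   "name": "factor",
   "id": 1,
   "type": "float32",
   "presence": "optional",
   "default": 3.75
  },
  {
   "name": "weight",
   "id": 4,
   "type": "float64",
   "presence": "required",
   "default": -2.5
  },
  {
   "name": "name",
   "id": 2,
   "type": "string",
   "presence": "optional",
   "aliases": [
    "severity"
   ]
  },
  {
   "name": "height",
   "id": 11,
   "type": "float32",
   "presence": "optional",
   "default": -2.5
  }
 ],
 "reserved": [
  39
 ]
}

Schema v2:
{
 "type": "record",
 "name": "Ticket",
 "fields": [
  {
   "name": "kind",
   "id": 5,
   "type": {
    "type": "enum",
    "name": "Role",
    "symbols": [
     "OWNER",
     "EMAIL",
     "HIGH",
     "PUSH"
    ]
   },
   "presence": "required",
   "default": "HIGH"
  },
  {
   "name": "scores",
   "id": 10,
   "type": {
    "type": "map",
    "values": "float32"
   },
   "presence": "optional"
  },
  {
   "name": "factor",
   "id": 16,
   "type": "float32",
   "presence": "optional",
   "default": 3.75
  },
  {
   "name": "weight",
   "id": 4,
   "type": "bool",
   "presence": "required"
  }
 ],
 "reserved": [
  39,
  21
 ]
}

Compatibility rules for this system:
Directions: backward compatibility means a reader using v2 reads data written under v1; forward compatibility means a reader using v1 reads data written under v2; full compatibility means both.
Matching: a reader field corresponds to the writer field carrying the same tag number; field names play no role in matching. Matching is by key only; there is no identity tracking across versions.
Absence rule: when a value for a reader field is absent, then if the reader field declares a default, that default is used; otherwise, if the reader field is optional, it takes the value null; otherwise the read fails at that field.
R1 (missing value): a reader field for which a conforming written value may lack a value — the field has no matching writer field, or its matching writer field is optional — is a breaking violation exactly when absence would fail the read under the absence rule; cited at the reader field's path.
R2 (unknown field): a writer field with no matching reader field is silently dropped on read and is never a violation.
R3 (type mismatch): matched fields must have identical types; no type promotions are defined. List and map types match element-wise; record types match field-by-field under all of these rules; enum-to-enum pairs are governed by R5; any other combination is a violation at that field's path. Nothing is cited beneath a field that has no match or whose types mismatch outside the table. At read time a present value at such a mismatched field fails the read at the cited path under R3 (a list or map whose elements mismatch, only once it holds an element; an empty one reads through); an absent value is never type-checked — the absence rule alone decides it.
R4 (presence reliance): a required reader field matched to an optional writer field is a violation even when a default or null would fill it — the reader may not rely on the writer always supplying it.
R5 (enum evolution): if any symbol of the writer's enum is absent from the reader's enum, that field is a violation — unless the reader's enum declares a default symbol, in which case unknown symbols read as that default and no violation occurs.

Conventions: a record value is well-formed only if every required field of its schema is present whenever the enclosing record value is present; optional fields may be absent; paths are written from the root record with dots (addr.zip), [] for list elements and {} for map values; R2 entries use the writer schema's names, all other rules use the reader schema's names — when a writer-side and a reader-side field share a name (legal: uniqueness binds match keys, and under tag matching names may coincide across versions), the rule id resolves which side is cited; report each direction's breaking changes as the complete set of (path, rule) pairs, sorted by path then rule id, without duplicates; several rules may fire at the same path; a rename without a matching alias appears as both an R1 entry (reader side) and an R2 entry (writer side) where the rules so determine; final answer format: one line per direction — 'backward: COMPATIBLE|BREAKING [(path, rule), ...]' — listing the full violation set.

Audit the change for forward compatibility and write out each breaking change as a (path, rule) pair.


the writer's type comes first in each Ticket pair
forward pass over Ticket, reader schema v1, writer schema v2:
  kind <- kind (Role -> Role, writer required)
  scores <- scores (map<string, float32> -> map<string, float32>, writer optional)
  factor: no writer match
  weight <- weight (bool -> float64, writer required)
  name: no writer match
  height: no writer match
  leftover writer field: factor
  rule R3 violated at weight
  => forward verdict for Ticket: BREAKING, 1 violation(s)
remaining Ticket differences; none change what is asked:
  removed field name from record Ticket -> no rule fires on it in Ticket's dialect; the asked verdict holds
  removed field height from record Ticket -> no rule fires on it in Ticket's dialect; the asked verdict holds
  field factor in record Ticket: tag 1 changed to 16 -> no rule fires on it in Ticket's dialect; the asked verdict holds

forward: BREAKING [(weight, R3)]


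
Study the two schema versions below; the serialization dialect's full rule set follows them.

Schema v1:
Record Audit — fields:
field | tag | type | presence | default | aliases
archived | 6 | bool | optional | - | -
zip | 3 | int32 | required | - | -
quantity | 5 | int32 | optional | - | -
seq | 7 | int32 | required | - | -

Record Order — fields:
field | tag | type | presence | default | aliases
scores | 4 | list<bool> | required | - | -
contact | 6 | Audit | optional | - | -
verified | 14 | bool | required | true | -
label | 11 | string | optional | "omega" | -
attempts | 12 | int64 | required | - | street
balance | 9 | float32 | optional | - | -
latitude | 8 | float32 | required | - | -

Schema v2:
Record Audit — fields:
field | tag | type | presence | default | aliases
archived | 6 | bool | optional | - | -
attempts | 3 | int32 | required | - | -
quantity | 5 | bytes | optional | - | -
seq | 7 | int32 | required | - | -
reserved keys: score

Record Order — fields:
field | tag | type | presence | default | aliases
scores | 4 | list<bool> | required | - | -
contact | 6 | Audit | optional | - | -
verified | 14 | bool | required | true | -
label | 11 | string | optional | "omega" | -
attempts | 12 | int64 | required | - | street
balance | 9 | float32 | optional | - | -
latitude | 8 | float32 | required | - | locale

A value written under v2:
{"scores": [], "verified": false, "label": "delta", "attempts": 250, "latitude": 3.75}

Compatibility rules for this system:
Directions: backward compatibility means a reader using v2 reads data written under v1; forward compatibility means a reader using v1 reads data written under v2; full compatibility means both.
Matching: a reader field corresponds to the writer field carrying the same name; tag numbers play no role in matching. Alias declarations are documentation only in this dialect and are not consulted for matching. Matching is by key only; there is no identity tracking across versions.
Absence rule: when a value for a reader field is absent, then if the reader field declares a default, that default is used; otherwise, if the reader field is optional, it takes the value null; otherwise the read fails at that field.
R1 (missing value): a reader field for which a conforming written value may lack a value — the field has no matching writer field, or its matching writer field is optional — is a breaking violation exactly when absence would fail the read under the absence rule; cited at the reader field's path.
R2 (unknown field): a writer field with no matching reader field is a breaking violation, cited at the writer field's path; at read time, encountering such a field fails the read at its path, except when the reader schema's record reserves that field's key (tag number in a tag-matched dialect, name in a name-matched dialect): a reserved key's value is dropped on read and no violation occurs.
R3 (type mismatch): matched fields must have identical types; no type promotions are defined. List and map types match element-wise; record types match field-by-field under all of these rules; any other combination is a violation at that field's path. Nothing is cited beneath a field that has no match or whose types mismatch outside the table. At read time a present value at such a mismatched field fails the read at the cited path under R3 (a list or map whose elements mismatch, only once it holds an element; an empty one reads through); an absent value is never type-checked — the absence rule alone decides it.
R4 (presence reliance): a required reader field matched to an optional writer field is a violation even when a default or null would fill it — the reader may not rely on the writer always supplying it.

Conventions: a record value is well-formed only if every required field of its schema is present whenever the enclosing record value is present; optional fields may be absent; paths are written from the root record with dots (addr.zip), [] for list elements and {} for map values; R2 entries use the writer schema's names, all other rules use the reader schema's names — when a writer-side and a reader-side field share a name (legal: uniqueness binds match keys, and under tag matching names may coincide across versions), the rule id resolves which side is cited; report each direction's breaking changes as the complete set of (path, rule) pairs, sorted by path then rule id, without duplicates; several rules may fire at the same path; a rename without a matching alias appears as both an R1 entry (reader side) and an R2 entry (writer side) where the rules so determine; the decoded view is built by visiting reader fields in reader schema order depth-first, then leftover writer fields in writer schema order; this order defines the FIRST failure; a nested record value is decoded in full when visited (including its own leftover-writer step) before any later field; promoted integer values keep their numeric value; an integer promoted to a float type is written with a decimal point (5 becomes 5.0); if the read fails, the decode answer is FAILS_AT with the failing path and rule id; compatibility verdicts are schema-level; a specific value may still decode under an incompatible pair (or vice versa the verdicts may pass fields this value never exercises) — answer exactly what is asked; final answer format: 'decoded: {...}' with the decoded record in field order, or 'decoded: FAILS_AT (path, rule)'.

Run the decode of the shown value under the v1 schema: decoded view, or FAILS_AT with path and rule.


decoded: {"scores": [], "contact": null, "verified": false, "label": "delta", "attempts": 250, "balance": null, "latitude": 3.75}

arrows below run writer -> reader for Order
decode (reader v1):
  scores := []
  contact := null (not supplied -> null)
  verified := false
  label := "delta"
  attempts := 250
  balance := null (not supplied -> null)
  latitude := 3.75
  => decoded: {"scores": [], "contact": null, "verified": false, "label": "delta", "attempts": 250, "balance": null, "latitude": 3.75}
the rest of the Order diff is inert for this question:
  field quantity in record Audit: type int32 changed to bytes -> schema-level compatibility only; this Order value's decode is unchanged
  renamed field zip to attempts in record Audit -> schema-level compatibility only; this Order value's decode is unchanged


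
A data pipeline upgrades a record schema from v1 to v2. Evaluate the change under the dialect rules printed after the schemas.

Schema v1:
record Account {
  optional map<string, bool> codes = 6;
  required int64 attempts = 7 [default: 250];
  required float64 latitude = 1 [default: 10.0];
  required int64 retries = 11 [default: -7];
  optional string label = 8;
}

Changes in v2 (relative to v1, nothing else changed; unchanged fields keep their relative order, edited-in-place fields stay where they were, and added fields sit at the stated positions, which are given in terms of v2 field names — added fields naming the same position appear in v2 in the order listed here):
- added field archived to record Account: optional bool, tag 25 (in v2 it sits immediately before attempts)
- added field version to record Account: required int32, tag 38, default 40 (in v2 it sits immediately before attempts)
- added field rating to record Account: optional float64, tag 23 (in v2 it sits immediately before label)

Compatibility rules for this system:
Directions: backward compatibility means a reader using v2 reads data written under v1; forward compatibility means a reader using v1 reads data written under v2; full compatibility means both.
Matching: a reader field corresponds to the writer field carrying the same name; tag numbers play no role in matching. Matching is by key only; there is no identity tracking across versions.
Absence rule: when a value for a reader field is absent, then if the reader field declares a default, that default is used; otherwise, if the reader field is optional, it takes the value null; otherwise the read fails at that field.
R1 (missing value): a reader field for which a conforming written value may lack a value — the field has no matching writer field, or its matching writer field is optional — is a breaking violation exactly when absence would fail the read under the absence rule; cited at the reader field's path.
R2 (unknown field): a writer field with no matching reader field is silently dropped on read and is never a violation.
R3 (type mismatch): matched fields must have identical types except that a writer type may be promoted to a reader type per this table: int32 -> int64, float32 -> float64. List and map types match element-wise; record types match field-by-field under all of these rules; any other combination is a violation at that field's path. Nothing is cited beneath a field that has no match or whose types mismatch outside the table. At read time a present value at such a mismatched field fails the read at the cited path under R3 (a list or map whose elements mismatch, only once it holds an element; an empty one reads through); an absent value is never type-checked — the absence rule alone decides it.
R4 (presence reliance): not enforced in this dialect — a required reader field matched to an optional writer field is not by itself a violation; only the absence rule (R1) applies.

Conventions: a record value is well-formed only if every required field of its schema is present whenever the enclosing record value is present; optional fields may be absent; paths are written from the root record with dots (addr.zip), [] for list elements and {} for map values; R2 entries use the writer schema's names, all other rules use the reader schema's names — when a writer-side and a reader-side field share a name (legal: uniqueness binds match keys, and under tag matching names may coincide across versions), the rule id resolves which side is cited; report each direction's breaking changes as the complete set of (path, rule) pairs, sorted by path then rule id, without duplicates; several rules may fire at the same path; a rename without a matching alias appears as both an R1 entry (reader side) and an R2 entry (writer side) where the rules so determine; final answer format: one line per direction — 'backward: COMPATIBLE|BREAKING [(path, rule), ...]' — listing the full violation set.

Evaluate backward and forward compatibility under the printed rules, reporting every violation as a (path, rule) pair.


in Account below, arrows point writer -> reader
backward for Account (reader v2, writer v1):
  writer optional, map<string, bool> -> map<string, bool>: reader codes maps from writer codes
  no writer field matches reader archived
  no writer field matches reader version
  writer required, int64 -> int64: reader attempts maps from writer attempts
  writer required, float64 -> float64: reader latitude maps from writer latitude
  writer required, int64 -> int64: reader retries maps from writer retries
  no writer field matches reader rating
  writer optional, string -> string: reader label maps from writer label
  nothing fires on Account: backward is COMPATIBLE
forward for Account (reader v1, writer v2):
  writer optional, map<string, bool> -> map<string, bool>: reader codes maps from writer codes
  writer required, int64 -> int64: reader attempts maps from writer attempts
  writer required, float64 -> float64: reader latitude maps from writer latitude
  writer required, int64 -> int64: reader retries maps from writer retries
  writer optional, string -> string: reader label maps from writer label
  archived (writer side), unknown to reader
  version (writer side), unknown to reader
  rating (writer side), unknown to reader
  nothing fires on Account: forward is COMPATIBLE

backward: COMPATIBLE []; forward: COMPATIBLE []


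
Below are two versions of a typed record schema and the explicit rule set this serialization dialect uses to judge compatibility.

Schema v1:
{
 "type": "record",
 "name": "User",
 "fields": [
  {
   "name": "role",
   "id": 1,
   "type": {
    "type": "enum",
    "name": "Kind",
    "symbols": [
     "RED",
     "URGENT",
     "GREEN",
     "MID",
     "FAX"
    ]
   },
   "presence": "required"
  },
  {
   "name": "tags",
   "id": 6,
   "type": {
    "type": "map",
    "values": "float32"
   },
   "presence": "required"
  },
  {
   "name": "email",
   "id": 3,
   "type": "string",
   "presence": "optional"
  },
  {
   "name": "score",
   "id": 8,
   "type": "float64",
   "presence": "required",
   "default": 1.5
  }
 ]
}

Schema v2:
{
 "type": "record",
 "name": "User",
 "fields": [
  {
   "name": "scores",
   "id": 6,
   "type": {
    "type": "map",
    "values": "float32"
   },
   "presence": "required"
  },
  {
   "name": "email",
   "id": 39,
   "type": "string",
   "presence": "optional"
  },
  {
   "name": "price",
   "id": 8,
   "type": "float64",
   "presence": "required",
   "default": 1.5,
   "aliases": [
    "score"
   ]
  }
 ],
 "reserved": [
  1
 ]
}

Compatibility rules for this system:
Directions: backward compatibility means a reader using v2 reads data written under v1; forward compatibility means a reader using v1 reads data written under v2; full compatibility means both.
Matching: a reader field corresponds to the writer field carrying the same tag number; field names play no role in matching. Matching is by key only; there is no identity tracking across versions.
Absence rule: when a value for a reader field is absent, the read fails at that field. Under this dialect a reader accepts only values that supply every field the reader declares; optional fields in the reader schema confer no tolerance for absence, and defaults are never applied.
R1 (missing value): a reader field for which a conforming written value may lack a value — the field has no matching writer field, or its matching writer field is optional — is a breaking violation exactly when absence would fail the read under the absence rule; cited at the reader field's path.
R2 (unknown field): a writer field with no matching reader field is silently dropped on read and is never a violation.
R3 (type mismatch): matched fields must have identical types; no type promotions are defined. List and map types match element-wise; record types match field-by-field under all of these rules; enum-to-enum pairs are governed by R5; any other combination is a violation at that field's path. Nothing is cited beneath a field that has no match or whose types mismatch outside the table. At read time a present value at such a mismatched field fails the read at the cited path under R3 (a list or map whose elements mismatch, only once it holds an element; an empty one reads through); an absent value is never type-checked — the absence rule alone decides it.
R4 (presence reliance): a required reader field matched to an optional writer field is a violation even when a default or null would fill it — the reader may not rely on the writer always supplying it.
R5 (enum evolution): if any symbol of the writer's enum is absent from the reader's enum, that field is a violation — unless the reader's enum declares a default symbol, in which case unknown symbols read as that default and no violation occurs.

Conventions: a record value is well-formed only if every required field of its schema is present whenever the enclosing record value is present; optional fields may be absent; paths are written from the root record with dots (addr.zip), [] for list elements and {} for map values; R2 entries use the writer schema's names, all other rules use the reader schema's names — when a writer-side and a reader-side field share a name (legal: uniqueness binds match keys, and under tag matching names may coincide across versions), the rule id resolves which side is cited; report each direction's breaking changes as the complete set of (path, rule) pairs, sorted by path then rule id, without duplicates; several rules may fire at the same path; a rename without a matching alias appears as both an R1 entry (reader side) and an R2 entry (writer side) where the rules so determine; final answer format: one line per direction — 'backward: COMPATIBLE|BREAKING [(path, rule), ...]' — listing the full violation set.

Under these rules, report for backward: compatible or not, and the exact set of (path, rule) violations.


backward: BREAKING [(email, R1)]

in User below, arrows point writer -> reader
backward for User (reader v2, writer v1):
  map<string, float32> -> map<string, float32>, writer required: scores aligns to tags
  no writer field matches reader email
  float64 -> float64, writer required: price aligns to score
  writer field role has no reader counterpart
  writer field email has no reader counterpart
  violation R1 at email
  => backward: BREAKING (1)
checking off the User differences that do not matter here:
  renamed field tags to scores in record User -> inert for the asked User verdict: nothing fires
  removed field role from record User (its key 1 joins the reserved list) -> matters only for User's forward compatibility — outside the asked direction
  field email in record User: tag 3 changed to 39 -> inert for the asked User verdict: nothing fires
  renamed field score to price in record User (alias score declared on the renamed field) -> inert for the asked User verdict: nothing fires


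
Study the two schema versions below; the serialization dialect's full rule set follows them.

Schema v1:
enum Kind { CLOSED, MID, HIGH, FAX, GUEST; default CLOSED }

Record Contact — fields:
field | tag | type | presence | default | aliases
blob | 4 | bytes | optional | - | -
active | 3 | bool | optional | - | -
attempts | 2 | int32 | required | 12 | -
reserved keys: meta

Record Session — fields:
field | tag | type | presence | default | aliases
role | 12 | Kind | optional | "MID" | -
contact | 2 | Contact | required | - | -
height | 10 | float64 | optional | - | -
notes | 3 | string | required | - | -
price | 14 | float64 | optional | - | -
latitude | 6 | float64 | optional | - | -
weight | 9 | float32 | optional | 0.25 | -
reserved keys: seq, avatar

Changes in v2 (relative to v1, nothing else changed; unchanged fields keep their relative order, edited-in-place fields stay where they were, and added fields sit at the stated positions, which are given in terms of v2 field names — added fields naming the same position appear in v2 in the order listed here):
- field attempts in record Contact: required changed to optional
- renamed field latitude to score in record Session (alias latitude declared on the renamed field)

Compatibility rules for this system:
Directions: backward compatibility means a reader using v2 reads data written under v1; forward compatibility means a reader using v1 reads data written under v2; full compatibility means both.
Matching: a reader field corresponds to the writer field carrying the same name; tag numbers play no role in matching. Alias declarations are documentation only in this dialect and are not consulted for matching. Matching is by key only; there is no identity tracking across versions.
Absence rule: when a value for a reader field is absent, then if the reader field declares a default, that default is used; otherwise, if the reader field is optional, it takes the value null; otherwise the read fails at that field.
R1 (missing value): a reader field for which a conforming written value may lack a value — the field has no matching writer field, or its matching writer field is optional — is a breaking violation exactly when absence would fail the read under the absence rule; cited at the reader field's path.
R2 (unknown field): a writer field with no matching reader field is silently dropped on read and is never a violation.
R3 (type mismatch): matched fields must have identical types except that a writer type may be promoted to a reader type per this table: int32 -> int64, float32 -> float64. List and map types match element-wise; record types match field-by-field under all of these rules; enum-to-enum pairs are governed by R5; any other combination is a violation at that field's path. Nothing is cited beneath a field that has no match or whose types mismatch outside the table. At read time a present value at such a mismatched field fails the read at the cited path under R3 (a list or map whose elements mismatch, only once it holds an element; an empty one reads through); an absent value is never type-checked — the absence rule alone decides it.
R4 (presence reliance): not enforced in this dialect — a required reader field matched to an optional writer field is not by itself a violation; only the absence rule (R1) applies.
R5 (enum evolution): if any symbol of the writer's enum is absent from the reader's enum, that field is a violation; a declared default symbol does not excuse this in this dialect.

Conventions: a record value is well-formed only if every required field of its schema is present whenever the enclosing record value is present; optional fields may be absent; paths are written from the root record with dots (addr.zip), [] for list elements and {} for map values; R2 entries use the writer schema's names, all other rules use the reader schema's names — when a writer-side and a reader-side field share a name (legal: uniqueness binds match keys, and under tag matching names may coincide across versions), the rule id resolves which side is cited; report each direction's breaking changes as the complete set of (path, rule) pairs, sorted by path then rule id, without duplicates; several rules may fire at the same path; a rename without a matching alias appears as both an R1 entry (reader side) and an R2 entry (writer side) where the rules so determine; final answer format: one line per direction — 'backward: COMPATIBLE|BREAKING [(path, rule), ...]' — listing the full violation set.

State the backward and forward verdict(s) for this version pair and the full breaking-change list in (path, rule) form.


backward: COMPATIBLE []; forward: COMPATIBLE []

each type pair in Session: writer, then reader
backward pass over Session, reader schema v2, writer schema v1:
  role: Kind -> Kind, writer optional; from role
  contact: Contact -> Contact, writer required; from contact
  height: float64 -> float64, writer optional; from height
  notes: string -> string, writer required; from notes
  price: float64 -> float64, writer optional; from price
  no writer field matches reader score
  weight: float32 -> float32, writer optional; from weight
  latitude (writer side), unknown to reader
  contact.blob: bytes -> bytes, writer optional; from contact.blob
  contact.active: bool -> bool, writer optional; from contact.active
  contact.attempts: int32 -> int32, writer required; from contact.attempts
  nothing fires on Session: backward is COMPATIBLE
forward pass over Session, reader schema v1, writer schema v2:
  role: Kind -> Kind, writer optional; from role
  contact: Contact -> Contact, writer required; from contact
  height: float64 -> float64, writer optional; from height
  notes: string -> string, writer required; from notes
  price: float64 -> float64, writer optional; from price
  no writer field matches reader latitude
  weight: float32 -> float32, writer optional; from weight
  score (writer side), unknown to reader
  contact.blob: bytes -> bytes, writer optional; from contact.blob
  contact.active: bool -> bool, writer optional; from contact.active
  contact.attempts: int32 -> int32, writer optional; from contact.attempts
  nothing fires on Session: forward is COMPATIBLE


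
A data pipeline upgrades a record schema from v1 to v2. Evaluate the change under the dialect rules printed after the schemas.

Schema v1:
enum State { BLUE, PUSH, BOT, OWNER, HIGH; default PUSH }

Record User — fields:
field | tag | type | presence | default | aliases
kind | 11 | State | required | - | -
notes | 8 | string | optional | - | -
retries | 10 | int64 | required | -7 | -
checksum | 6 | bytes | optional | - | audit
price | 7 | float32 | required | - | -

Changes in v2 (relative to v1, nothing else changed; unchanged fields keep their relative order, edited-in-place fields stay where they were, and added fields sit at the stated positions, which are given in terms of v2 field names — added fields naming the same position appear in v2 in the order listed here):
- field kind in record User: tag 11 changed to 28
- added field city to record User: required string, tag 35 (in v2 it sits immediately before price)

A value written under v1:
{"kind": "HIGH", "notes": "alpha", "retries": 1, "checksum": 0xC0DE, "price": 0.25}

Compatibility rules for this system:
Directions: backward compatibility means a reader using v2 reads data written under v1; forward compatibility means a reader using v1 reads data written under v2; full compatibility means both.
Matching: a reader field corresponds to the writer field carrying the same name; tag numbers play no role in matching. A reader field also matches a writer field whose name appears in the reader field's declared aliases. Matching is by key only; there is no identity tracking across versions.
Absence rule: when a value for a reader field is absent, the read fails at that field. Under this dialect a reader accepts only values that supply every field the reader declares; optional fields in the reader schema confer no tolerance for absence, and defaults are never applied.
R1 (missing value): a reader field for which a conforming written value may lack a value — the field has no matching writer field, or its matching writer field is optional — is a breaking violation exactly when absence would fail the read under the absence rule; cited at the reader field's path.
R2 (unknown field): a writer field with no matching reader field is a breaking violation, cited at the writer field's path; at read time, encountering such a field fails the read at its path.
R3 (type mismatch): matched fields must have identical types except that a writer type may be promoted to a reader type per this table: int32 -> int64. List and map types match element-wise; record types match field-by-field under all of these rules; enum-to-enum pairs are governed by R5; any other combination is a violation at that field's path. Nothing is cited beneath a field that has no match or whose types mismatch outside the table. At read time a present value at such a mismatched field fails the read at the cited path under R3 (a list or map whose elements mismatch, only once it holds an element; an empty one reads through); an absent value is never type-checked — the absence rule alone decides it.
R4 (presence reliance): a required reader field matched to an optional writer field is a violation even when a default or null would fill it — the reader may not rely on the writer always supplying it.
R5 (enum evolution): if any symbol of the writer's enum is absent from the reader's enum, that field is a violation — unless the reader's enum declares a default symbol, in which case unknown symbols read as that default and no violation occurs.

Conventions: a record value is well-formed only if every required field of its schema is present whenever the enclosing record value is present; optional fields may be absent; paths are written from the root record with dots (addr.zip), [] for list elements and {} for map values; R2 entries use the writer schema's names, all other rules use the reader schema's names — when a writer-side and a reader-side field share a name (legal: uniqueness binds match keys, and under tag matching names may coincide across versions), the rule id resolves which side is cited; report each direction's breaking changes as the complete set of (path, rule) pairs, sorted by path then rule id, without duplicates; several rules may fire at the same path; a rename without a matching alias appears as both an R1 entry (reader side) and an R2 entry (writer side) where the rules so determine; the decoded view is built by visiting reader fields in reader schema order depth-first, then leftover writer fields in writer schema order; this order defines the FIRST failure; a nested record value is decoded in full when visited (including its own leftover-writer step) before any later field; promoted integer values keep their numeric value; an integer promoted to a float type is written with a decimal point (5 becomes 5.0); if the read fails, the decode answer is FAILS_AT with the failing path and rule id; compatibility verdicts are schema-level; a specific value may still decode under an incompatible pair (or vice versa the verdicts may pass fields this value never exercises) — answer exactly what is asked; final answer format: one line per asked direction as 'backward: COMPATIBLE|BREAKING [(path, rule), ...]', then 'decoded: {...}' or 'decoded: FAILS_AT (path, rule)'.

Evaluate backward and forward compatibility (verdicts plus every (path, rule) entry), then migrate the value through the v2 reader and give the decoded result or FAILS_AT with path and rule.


the writer's type comes first in each User pair
backward analysis of User with v2 as reader and v1 as writer:
  kind: State -> State, writer required; from kind
  notes: string -> string, writer optional; from notes
  retries: int64 -> int64, writer required; from retries
  checksum: bytes -> bytes, writer optional; from checksum
  no writer field matches reader city
  price: float32 -> float32, writer required; from price
  rule R1 violated at checksum
  rule R1 violated at city
  rule R1 violated at notes
  => 3 violation(s): backward is BREAKING for User
forward analysis of User with v1 as reader and v2 as writer:
  kind: State -> State, writer required; from kind
  notes: string -> string, writer optional; from notes
  retries: int64 -> int64, writer required; from retries
  checksum: bytes -> bytes, writer optional; from checksum
  price: float32 -> float32, writer required; from price
  writer field city has no reader counterpart
  rule R1 violated at checksum
  rule R2 violated at city
  rule R1 violated at notes
  => 3 violation(s): forward is BREAKING for User
migrating the User value to v2:
  kind := "HIGH"
  notes := "alpha"
  retries := 1
  checksum := 0xC0DE
  read fails at city under R1 (no fill)
  => FAILS_AT (city, R1)

backward: BREAKING [(checksum, R1), (city, R1), (notes, R1)]; forward: BREAKING [(checksum, R1), (city, R2), (notes, R1)]; decoded: FAILS_AT (city, R1)


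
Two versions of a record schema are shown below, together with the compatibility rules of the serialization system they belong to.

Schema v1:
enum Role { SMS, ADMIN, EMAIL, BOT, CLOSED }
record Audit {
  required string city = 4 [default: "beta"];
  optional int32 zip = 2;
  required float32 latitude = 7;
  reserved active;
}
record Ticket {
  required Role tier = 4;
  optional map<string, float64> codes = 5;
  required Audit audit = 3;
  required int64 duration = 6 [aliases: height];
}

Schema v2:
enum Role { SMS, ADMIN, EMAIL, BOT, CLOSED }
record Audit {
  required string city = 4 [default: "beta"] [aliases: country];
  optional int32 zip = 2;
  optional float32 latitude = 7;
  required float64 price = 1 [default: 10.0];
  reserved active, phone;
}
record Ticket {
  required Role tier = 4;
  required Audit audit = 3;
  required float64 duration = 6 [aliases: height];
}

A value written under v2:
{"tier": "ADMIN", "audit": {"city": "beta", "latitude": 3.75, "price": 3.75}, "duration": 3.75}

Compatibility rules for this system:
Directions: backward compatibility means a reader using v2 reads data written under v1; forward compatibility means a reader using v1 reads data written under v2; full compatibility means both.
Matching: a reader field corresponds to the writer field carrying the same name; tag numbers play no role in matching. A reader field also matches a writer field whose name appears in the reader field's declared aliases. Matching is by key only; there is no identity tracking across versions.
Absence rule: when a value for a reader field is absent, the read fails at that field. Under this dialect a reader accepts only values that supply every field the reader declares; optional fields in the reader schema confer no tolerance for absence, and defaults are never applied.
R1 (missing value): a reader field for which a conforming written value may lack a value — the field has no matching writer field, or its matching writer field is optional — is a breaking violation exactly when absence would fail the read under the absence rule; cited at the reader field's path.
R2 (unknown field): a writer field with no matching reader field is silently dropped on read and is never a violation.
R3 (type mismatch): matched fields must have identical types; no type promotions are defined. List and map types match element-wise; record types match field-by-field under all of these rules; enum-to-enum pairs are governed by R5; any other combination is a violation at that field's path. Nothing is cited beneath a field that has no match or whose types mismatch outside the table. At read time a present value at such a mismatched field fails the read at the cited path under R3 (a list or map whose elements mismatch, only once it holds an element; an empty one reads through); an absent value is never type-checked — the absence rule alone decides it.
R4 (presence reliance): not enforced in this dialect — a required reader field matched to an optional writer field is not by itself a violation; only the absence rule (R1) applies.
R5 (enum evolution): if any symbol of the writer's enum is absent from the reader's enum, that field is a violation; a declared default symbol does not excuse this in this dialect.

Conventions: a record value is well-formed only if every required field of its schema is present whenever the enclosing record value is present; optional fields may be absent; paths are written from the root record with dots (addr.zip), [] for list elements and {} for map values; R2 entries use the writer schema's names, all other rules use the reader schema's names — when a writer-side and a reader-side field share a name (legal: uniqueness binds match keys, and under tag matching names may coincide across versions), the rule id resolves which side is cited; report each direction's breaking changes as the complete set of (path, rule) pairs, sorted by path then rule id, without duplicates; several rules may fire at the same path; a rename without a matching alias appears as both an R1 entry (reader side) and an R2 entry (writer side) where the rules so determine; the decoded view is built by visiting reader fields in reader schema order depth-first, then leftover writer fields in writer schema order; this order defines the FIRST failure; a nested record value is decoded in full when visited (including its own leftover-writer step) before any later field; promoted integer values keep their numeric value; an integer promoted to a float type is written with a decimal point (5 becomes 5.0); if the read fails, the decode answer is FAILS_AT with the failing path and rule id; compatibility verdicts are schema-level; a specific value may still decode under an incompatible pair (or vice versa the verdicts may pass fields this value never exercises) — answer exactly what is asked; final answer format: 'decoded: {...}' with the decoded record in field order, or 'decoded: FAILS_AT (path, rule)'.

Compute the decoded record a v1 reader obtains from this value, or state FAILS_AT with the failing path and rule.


in Ticket below, arrows point writer -> reader
decode (reader v1):
  tier := "ADMIN"
  read fails at codes under R1 (no fill)
  => FAILS_AT (codes, R1)
checking off the Ticket differences that do not matter here:
  added field price to record Audit: required float64, tag 1, default 10.0 (in v2 it sits last) -> shifts the Ticket verdicts, not this decode
  field latitude in record Audit: required changed to optional -> shifts the Ticket verdicts, not this decode
  field duration in record Ticket: type int64 changed to float64 -> shifts the Ticket verdicts, not this decode

decoded: FAILS_AT (codes, R1)
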